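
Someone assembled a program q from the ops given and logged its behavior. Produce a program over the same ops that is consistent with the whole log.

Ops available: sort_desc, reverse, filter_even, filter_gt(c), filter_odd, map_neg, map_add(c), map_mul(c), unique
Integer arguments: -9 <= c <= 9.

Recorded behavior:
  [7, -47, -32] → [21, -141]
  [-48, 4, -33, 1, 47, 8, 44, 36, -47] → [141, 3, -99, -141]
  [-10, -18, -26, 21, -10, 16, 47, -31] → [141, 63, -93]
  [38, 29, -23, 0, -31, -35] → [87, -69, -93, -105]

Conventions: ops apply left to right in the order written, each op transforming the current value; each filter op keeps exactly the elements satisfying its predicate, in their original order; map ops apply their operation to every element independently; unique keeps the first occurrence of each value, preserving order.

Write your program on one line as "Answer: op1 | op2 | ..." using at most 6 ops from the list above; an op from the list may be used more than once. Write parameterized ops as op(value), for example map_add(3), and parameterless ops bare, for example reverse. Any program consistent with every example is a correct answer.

map_neg | unique | filter_odd | map_neg | map_mul(3) | sort_desc

Check, running the answer program on each example:
  [7, -47, -32] -> [-7, 47, 32] -> [-7, 47, 32] -> [-7, 47] -> [7, -47] -> [21, -141] -> [21, -141]
  [-48, 4, -33, 1, 47, 8, 44, 36, -47] -> [48, -4, 33, -1, -47, -8, -44, -36, 47] -> [48, -4, 33, -1, -47, -8, -44, -36, 47] -> [33, -1, -47, 47] -> [-33, 1, 47, -47] -> [-99, 3, 141, -141] -> [141, 3, -99, -141]
  [-10, -18, -26, 21, -10, 16, 47, -31] -> [10, 18, 26, -21, 10, -16, -47, 31] -> [10, 18, 26, -21, -16, -47, 31] -> [-21, -47, 31] -> [21, 47, -31] -> [63, 141, -93] -> [141, 63, -93]
  [38, 29, -23, 0, -31, -35] -> [-38, -29, 23, 0, 31, 35] -> [-38, -29, 23, 0, 31, 35] -> [-29, 23, 31, 35] -> [29, -23, -31, -35] -> [87, -69, -93, -105] -> [87, -69, -93, -105]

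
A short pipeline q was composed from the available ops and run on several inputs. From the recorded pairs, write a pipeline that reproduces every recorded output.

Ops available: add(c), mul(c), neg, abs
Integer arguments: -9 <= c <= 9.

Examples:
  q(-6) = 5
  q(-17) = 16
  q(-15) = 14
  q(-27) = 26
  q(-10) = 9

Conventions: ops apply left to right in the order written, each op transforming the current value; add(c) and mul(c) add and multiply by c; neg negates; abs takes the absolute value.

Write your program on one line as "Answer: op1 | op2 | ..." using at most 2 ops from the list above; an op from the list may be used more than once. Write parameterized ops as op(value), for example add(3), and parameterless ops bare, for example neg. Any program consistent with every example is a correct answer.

abs | add(-1)

Check, running the answer program on each example:
  -6 -> 6 -> 5
  -17 -> 17 -> 16
  -15 -> 15 -> 14
  -27 -> 27 -> 26
  -10 -> 10 -> 9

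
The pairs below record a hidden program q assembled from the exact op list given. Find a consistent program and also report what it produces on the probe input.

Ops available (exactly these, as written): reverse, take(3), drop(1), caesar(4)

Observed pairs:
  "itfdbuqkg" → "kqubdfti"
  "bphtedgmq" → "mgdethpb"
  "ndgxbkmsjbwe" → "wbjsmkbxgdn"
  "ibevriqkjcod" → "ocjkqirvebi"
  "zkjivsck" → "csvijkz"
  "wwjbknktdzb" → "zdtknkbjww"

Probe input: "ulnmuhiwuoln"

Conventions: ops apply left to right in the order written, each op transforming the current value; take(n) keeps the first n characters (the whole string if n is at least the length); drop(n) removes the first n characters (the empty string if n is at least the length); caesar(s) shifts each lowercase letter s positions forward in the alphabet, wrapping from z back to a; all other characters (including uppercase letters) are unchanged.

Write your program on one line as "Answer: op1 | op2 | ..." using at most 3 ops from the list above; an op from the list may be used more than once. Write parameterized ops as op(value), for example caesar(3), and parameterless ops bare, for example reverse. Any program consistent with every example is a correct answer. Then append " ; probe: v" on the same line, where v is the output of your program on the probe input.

reverse | drop(1) ; probe: "louwihumnlu"

Check, running the answer program on each example:
  "itfdbuqkg" -> "gkqubdfti" -> "kqubdfti"
  "bphtedgmq" -> "qmgdethpb" -> "mgdethpb"
  "ndgxbkmsjbwe" -> "ewbjsmkbxgdn" -> "wbjsmkbxgdn"
  "ibevriqkjcod" -> "docjkqirvebi" -> "ocjkqirvebi"
  "zkjivsck" -> "kcsvijkz" -> "csvijkz"
  "wwjbknktdzb" -> "bzdtknkbjww" -> "zdtknkbjww"
  probe: "ulnmuhiwuoln" -> "nlouwihumnlu" -> "louwihumnlu"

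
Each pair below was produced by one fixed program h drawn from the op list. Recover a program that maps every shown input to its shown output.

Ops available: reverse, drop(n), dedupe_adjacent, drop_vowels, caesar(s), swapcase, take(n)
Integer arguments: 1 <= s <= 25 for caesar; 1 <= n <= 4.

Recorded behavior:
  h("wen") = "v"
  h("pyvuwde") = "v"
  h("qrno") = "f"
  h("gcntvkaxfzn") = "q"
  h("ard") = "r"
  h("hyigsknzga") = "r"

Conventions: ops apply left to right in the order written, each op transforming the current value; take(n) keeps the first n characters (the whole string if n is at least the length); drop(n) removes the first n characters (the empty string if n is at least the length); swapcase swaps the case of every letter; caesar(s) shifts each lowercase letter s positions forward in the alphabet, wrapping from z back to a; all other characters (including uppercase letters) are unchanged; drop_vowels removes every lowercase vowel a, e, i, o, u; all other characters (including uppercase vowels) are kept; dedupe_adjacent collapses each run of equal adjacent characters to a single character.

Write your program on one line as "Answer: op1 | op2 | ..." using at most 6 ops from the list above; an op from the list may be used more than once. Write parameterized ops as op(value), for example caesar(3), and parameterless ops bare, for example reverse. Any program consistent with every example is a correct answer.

caesar(23) | caesar(20) | drop_vowels | reverse | take(1)

Check, running the answer program on each example:
  "wen" -> "tbk" -> "nve" -> "nv" -> "vn" -> "v"
  "pyvuwde" -> "mvsrtab" -> "gpmlnuv" -> "gpmlnv" -> "vnlmpg" -> "v"
  "qrno" -> "nokl" -> "hief" -> "hf" -> "fh" -> "f"
  "gcntvkaxfzn" -> "dzkqshxucwk" -> "xtekmbrowqe" -> "xtkmbrwq" -> "qwrbmktx" -> "q"
  "ard" -> "xoa" -> "riu" -> "r" -> "r" -> "r"
  "hyigsknzga" -> "evfdphkwdx" -> "ypzxjbeqxr" -> "ypzxjbqxr" -> "rxqbjxzpy" -> "r"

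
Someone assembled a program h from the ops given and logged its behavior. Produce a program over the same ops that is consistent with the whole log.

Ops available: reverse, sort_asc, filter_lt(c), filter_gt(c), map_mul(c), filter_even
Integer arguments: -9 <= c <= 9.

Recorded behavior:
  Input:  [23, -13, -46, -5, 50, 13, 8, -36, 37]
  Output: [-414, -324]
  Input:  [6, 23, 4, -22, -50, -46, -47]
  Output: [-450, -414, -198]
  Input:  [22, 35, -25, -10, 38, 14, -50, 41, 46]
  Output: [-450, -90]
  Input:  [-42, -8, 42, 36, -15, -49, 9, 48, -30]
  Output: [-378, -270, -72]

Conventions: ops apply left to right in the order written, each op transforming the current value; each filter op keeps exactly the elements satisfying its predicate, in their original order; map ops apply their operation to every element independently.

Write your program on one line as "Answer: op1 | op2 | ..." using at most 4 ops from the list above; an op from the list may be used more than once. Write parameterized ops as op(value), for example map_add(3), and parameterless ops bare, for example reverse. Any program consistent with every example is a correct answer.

filter_even | map_mul(9) | sort_asc | filter_lt(-7)

Check, running the answer program on each example:
  [23, -13, -46, -5, 50, 13, 8, -36, 37] -> [-46, 50, 8, -36] -> [-414, 450, 72, -324] -> [-414, -324, 72, 450] -> [-414, -324]
  [6, 23, 4, -22, -50, -46, -47] -> [6, 4, -22, -50, -46] -> [54, 36, -198, -450, -414] -> [-450, -414, -198, 36, 54] -> [-450, -414, -198]
  [22, 35, -25, -10, 38, 14, -50, 41, 46] -> [22, -10, 38, 14, -50, 46] -> [198, -90, 342, 126, -450, 414] -> [-450, -90, 126, 198, 342, 414] -> [-450, -90]
  [-42, -8, 42, 36, -15, -49, 9, 48, -30] -> [-42, -8, 42, 36, 48, -30] -> [-378, -72, 378, 324, 432, -270] -> [-378, -270, -72, 324, 378, 432] -> [-378, -270, -72]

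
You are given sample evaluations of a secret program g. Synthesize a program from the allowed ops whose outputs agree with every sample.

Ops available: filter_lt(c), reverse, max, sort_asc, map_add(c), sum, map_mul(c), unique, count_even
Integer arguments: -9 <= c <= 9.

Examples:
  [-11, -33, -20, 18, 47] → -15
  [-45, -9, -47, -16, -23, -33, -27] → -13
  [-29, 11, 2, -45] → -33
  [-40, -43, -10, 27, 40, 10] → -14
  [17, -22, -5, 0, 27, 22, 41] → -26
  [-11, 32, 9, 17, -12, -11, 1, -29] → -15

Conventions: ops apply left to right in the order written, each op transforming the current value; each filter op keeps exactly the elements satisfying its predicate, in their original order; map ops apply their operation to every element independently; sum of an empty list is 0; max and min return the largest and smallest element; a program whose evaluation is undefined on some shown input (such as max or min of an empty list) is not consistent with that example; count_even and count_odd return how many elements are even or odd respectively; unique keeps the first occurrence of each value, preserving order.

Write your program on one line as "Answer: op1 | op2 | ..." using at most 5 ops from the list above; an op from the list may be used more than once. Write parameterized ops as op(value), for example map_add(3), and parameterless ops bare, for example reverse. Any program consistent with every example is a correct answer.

filter_lt(9) | filter_lt(-5) | map_add(-4) | max

Check, running the answer program on each example:
  [-11, -33, -20, 18, 47] -> [-11, -33, -20] -> [-11, -33, -20] -> [-15, -37, -24] -> -15
  [-45, -9, -47, -16, -23, -33, -27] -> [-45, -9, -47, -16, -23, -33, -27] -> [-45, -9, -47, -16, -23, -33, -27] -> [-49, -13, -51, -20, -27, -37, -31] -> -13
  [-29, 11, 2, -45] -> [-29, 2, -45] -> [-29, -45] -> [-33, -49] -> -33
  [-40, -43, -10, 27, 40, 10] -> [-40, -43, -10] -> [-40, -43, -10] -> [-44, -47, -14] -> -14
  [17, -22, -5, 0, 27, 22, 41] -> [-22, -5, 0] -> [-22] -> [-26] -> -26
  [-11, 32, 9, 17, -12, -11, 1, -29] -> [-11, -12, -11, 1, -29] -> [-11, -12, -11, -29] -> [-15, -16, -15, -33] -> -15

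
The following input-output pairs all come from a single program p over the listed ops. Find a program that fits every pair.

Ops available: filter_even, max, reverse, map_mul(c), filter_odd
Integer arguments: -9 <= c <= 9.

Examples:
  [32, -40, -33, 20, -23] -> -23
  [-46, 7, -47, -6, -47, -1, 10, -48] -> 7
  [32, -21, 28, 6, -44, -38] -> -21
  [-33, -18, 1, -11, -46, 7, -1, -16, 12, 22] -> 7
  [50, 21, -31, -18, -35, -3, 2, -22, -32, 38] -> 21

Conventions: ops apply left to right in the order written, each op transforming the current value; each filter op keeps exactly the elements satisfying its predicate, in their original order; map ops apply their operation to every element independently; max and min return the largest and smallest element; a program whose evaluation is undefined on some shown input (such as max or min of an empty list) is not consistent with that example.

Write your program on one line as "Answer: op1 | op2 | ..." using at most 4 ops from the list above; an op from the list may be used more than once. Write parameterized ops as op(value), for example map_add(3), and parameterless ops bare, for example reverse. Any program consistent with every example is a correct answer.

reverse | filter_odd | reverse | max

Check, running the answer program on each example:
  [32, -40, -33, 20, -23] -> [-23, 20, -33, -40, 32] -> [-23, -33] -> [-33, -23] -> -23
  [-46, 7, -47, -6, -47, -1, 10, -48] -> [-48, 10, -1, -47, -6, -47, 7, -46] -> [-1, -47, -47, 7] -> [7, -47, -47, -1] -> 7
  [32, -21, 28, 6, -44, -38] -> [-38, -44, 6, 28, -21, 32] -> [-21] -> [-21] -> -21
  [-33, -18, 1, -11, -46, 7, -1, -16, 12, 22] -> [22, 12, -16, -1, 7, -46, -11, 1, -18, -33] -> [-1, 7, -11, 1, -33] -> [-33, 1, -11, 7, -1] -> 7
  [50, 21, -31, -18, -35, -3, 2, -22, -32, 38] -> [38, -32, -22, 2, -3, -35, -18, -31, 21, 50] -> [-3, -35, -31, 21] -> [21, -31, -35, -3] -> 21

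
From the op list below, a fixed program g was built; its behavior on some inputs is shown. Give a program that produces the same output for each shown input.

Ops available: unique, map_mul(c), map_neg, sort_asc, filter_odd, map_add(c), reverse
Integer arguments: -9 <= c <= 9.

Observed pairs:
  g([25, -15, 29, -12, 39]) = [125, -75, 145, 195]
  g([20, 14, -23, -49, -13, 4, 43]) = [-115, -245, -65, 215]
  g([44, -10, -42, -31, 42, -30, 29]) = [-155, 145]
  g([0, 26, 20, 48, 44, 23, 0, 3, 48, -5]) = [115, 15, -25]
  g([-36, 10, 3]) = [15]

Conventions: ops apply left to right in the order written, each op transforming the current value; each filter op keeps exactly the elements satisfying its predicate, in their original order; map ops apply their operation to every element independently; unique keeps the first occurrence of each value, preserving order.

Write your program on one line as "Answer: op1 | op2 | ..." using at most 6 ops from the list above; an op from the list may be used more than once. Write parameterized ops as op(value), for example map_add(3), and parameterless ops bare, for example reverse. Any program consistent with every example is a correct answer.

unique | map_neg | filter_odd | map_neg | map_mul(5)

Check, running the answer program on each example:
  [25, -15, 29, -12, 39] -> [25, -15, 29, -12, 39] -> [-25, 15, -29, 12, -39] -> [-25, 15, -29, -39] -> [25, -15, 29, 39] -> [125, -75, 145, 195]
  [20, 14, -23, -49, -13, 4, 43] -> [20, 14, -23, -49, -13, 4, 43] -> [-20, -14, 23, 49, 13, -4, -43] -> [23, 49, 13, -43] -> [-23, -49, -13, 43] -> [-115, -245, -65, 215]
  [44, -10, -42, -31, 42, -30, 29] -> [44, -10, -42, -31, 42, -30, 29] -> [-44, 10, 42, 31, -42, 30, -29] -> [31, -29] -> [-31, 29] -> [-155, 145]
  [0, 26, 20, 48, 44, 23, 0, 3, 48, -5] -> [0, 26, 20, 48, 44, 23, 3, -5] -> [0, -26, -20, -48, -44, -23, -3, 5] -> [-23, -3, 5] -> [23, 3, -5] -> [115, 15, -25]
  [-36, 10, 3] -> [-36, 10, 3] -> [36, -10, -3] -> [-3] -> [3] -> [15]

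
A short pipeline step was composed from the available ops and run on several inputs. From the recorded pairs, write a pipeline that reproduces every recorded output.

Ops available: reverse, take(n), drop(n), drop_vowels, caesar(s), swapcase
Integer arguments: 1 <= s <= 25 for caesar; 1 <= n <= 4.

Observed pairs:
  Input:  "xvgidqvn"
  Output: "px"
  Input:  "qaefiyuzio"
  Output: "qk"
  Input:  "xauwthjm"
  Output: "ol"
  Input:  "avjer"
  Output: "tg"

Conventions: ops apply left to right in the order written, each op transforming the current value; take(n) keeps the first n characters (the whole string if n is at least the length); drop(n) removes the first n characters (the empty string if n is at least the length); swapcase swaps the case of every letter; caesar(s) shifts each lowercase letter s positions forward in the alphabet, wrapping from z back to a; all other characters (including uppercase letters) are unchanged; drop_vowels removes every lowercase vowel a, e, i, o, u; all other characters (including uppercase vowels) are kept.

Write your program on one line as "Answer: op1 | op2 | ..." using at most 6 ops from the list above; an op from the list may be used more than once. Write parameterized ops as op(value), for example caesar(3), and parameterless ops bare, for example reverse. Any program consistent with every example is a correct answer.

caesar(4) | caesar(24) | drop(3) | reverse | take(4) | take(2)

Check, running the answer program on each example:
  "xvgidqvn" -> "bzkmhuzr" -> "zxikfsxp" -> "kfsxp" -> "pxsfk" -> "pxsf" -> "px"
  "qaefiyuzio" -> "ueijmcydms" -> "scghkawbkq" -> "hkawbkq" -> "qkbwakh" -> "qkbw" -> "qk"
  "xauwthjm" -> "beyaxlnq" -> "zcwyvjlo" -> "yvjlo" -> "oljvy" -> "oljv" -> "ol"
  "avjer" -> "ezniv" -> "cxlgt" -> "gt" -> "tg" -> "tg" -> "tg"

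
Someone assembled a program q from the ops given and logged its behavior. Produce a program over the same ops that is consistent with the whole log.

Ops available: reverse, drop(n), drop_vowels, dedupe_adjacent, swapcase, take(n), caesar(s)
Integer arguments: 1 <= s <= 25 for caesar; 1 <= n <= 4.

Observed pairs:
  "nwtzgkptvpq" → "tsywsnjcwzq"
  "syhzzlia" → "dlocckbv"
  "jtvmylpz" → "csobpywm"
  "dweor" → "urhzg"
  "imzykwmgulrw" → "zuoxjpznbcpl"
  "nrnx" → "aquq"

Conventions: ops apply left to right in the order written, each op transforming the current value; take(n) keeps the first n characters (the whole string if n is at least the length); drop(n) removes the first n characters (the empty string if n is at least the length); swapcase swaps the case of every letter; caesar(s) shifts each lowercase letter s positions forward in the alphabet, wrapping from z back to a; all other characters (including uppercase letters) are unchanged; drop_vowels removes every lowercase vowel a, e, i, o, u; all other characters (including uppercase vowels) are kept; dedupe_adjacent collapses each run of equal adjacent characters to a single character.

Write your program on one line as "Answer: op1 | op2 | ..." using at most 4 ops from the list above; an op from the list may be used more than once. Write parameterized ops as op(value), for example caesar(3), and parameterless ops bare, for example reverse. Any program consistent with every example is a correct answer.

caesar(8) | reverse | caesar(5) | caesar(16)

Check, running the answer program on each example:
  "nwtzgkptvpq" -> "vebhosxbdxy" -> "yxdbxsohbev" -> "dcigcxtmgja" -> "tsywsnjcwzq"
  "syhzzlia" -> "agphhtqi" -> "iqthhpga" -> "nvymmulf" -> "dlocckbv"
  "jtvmylpz" -> "rbdugtxh" -> "hxtgudbr" -> "mcylzigw" -> "csobpywm"
  "dweor" -> "lemwz" -> "zwmel" -> "ebrjq" -> "urhzg"
  "imzykwmgulrw" -> "quhgseuoctze" -> "eztcouesghuq" -> "jeyhtzjxlmzv" -> "zuoxjpznbcpl"
  "nrnx" -> "vzvf" -> "fvzv" -> "kaea" -> "aquq"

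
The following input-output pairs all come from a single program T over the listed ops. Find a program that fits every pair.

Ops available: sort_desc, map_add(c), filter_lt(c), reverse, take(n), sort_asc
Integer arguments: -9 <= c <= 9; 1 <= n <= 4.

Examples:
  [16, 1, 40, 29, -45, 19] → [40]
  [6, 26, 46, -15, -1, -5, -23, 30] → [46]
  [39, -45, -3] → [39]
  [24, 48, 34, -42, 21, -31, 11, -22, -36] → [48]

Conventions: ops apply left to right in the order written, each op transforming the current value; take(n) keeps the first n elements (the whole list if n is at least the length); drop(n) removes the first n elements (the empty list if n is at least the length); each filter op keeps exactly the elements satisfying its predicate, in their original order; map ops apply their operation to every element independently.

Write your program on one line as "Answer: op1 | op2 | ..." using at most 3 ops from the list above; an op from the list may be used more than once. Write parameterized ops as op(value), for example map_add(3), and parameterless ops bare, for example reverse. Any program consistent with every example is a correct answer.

sort_desc | take(1)

Check, running the answer program on each example:
  [16, 1, 40, 29, -45, 19] -> [40, 29, 19, 16, 1, -45] -> [40]
  [6, 26, 46, -15, -1, -5, -23, 30] -> [46, 30, 26, 6, -1, -5, -15, -23] -> [46]
  [39, -45, -3] -> [39, -3, -45] -> [39]
  [24, 48, 34, -42, 21, -31, 11, -22, -36] -> [48, 34, 24, 21, 11, -22, -31, -36, -42] -> [48]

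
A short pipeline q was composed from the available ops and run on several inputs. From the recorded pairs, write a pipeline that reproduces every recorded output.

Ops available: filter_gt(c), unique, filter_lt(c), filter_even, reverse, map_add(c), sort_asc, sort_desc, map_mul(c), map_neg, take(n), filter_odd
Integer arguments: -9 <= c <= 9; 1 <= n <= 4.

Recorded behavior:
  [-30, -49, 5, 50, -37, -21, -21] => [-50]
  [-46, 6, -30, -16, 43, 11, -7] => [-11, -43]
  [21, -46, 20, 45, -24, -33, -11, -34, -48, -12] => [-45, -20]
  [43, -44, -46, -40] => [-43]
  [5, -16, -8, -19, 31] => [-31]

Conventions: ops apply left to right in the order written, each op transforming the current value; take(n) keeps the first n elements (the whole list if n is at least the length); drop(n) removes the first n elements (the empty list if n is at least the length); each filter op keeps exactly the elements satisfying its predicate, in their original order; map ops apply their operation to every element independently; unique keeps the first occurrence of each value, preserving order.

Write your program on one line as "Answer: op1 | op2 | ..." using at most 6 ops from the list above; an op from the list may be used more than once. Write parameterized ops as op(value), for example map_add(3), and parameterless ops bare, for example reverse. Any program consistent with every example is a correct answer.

filter_gt(1) | map_neg | reverse | filter_lt(-8) | take(2)

Check, running the answer program on each example:
  [-30, -49, 5, 50, -37, -21, -21] -> [5, 50] -> [-5, -50] -> [-50, -5] -> [-50] -> [-50]
  [-46, 6, -30, -16, 43, 11, -7] -> [6, 43, 11] -> [-6, -43, -11] -> [-11, -43, -6] -> [-11, -43] -> [-11, -43]
  [21, -46, 20, 45, -24, -33, -11, -34, -48, -12] -> [21, 20, 45] -> [-21, -20, -45] -> [-45, -20, -21] -> [-45, -20, -21] -> [-45, -20]
  [43, -44, -46, -40] -> [43] -> [-43] -> [-43] -> [-43] -> [-43]
  [5, -16, -8, -19, 31] -> [5, 31] -> [-5, -31] -> [-31, -5] -> [-31] -> [-31]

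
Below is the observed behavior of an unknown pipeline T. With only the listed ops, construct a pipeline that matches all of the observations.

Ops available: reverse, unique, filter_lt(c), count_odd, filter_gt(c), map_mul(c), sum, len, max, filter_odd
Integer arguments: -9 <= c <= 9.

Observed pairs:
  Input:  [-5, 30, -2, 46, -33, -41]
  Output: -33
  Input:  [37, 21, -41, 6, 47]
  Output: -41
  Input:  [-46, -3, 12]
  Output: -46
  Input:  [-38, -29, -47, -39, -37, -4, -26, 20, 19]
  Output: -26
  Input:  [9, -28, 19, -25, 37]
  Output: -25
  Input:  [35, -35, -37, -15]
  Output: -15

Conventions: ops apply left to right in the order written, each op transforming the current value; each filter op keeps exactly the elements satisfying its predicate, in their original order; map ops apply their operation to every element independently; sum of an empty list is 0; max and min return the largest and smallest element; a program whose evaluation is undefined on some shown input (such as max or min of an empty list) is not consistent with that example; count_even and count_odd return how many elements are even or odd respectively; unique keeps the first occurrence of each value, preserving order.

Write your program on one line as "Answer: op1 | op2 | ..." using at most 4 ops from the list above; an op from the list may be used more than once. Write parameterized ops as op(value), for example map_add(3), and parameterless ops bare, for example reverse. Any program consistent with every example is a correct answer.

filter_lt(5) | filter_lt(-6) | max

Check, running the answer program on each example:
  [-5, 30, -2, 46, -33, -41] -> [-5, -2, -33, -41] -> [-33, -41] -> -33
  [37, 21, -41, 6, 47] -> [-41] -> [-41] -> -41
  [-46, -3, 12] -> [-46, -3] -> [-46] -> -46
  [-38, -29, -47, -39, -37, -4, -26, 20, 19] -> [-38, -29, -47, -39, -37, -4, -26] -> [-38, -29, -47, -39, -37, -26] -> -26
  [9, -28, 19, -25, 37] -> [-28, -25] -> [-28, -25] -> -25
  [35, -35, -37, -15] -> [-35, -37, -15] -> [-35, -37, -15] -> -15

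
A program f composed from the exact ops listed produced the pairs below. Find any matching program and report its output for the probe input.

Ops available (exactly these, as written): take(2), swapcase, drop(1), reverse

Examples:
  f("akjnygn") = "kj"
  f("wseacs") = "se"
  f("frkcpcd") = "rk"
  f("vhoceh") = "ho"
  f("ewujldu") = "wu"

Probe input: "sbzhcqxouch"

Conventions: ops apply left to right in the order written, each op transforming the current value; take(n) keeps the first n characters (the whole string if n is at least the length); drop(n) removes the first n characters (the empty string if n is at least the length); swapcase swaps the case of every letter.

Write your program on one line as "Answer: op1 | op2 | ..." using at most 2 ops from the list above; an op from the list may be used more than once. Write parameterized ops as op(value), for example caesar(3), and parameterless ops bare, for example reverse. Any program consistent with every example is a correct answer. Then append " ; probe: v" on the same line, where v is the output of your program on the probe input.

drop(1) | take(2) ; probe: "bz"

Check, running the answer program on each example:
  "akjnygn" -> "kjnygn" -> "kj"
  "wseacs" -> "seacs" -> "se"
  "frkcpcd" -> "rkcpcd" -> "rk"
  "vhoceh" -> "hoceh" -> "ho"
  "ewujldu" -> "wujldu" -> "wu"
  probe: "sbzhcqxouch" -> "bzhcqxouch" -> "bz"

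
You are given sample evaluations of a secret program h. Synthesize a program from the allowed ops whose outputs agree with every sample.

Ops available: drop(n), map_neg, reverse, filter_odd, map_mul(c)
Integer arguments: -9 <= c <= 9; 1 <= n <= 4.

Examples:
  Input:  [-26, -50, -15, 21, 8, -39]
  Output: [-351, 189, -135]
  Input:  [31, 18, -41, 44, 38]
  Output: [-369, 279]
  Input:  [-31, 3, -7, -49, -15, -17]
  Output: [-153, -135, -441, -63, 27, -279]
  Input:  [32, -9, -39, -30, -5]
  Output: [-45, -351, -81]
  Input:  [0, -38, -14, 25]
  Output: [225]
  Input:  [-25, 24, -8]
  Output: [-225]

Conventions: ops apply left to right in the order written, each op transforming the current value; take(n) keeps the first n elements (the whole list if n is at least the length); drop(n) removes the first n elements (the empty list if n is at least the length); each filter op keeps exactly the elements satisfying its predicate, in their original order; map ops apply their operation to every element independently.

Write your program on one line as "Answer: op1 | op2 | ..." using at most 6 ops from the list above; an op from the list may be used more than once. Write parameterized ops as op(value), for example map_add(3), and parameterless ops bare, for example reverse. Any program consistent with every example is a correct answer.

map_mul(9) | map_neg | filter_odd | map_neg | reverse

Check, running the answer program on each example:
  [-26, -50, -15, 21, 8, -39] -> [-234, -450, -135, 189, 72, -351] -> [234, 450, 135, -189, -72, 351] -> [135, -189, 351] -> [-135, 189, -351] -> [-351, 189, -135]
  [31, 18, -41, 44, 38] -> [279, 162, -369, 396, 342] -> [-279, -162, 369, -396, -342] -> [-279, 369] -> [279, -369] -> [-369, 279]
  [-31, 3, -7, -49, -15, -17] -> [-279, 27, -63, -441, -135, -153] -> [279, -27, 63, 441, 135, 153] -> [279, -27, 63, 441, 135, 153] -> [-279, 27, -63, -441, -135, -153] -> [-153, -135, -441, -63, 27, -279]
  [32, -9, -39, -30, -5] -> [288, -81, -351, -270, -45] -> [-288, 81, 351, 270, 45] -> [81, 351, 45] -> [-81, -351, -45] -> [-45, -351, -81]
  [0, -38, -14, 25] -> [0, -342, -126, 225] -> [0, 342, 126, -225] -> [-225] -> [225] -> [225]
  [-25, 24, -8] -> [-225, 216, -72] -> [225, -216, 72] -> [225] -> [-225] -> [-225]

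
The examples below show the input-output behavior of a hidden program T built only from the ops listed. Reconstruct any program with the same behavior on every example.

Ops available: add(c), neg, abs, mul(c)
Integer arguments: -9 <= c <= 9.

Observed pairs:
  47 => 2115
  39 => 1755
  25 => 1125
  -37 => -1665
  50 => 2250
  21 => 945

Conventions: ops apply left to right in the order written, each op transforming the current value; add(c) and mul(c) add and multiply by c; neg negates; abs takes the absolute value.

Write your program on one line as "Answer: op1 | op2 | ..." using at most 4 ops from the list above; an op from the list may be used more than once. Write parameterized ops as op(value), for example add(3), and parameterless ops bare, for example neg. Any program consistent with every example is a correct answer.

mul(-5) | mul(-1) | mul(9)

Check, running the answer program on each example:
  47 -> -235 -> 235 -> 2115
  39 -> -195 -> 195 -> 1755
  25 -> -125 -> 125 -> 1125
  -37 -> 185 -> -185 -> -1665
  50 -> -250 -> 250 -> 2250
  21 -> -105 -> 105 -> 945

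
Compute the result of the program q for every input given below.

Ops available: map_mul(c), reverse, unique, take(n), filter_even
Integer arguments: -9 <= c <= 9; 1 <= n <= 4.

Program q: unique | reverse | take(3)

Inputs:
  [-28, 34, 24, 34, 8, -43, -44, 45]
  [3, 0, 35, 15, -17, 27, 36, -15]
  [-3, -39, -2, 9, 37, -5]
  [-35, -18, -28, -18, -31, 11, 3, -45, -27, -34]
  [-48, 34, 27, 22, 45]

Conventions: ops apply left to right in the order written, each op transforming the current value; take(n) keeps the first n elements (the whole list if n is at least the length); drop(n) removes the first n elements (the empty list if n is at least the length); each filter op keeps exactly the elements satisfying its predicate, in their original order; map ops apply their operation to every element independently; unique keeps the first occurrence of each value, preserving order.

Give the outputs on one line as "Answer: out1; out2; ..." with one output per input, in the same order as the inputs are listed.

Execution, op by op:
  [-28, 34, 24, 34, 8, -43, -44, 45] -> [-28, 34, 24, 8, -43, -44, 45] -> [45, -44, -43, 8, 24, 34, -28] -> [45, -44, -43]
  [3, 0, 35, 15, -17, 27, 36, -15] -> [3, 0, 35, 15, -17, 27, 36, -15] -> [-15, 36, 27, -17, 15, 35, 0, 3] -> [-15, 36, 27]
  [-3, -39, -2, 9, 37, -5] -> [-3, -39, -2, 9, 37, -5] -> [-5, 37, 9, -2, -39, -3] -> [-5, 37, 9]
  [-35, -18, -28, -18, -31, 11, 3, -45, -27, -34] -> [-35, -18, -28, -31, 11, 3, -45, -27, -34] -> [-34, -27, -45, 3, 11, -31, -28, -18, -35] -> [-34, -27, -45]
  [-48, 34, 27, 22, 45] -> [-48, 34, 27, 22, 45] -> [45, 22, 27, 34, -48] -> [45, 22, 27]

[45, -44, -43]; [-15, 36, 27]; [-5, 37, 9]; [-34, -27, -45]; [45, 22, 27]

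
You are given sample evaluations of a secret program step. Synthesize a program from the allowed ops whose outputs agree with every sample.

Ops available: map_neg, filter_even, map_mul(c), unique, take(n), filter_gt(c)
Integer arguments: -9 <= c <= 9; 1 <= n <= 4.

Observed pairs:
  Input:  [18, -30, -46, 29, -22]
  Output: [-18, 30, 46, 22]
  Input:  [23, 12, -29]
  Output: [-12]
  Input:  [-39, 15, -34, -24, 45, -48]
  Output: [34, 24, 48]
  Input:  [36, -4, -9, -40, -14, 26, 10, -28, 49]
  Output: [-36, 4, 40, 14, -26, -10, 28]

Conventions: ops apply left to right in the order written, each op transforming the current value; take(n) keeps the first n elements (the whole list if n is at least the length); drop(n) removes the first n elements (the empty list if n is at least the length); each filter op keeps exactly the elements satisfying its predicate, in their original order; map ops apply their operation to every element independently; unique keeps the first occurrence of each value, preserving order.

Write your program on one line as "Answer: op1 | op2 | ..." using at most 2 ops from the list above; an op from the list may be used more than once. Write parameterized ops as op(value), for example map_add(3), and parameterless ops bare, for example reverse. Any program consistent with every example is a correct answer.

filter_even | map_neg

Check, running the answer program on each example:
  [18, -30, -46, 29, -22] -> [18, -30, -46, -22] -> [-18, 30, 46, 22]
  [23, 12, -29] -> [12] -> [-12]
  [-39, 15, -34, -24, 45, -48] -> [-34, -24, -48] -> [34, 24, 48]
  [36, -4, -9, -40, -14, 26, 10, -28, 49] -> [36, -4, -40, -14, 26, 10, -28] -> [-36, 4, 40, 14, -26, -10, 28]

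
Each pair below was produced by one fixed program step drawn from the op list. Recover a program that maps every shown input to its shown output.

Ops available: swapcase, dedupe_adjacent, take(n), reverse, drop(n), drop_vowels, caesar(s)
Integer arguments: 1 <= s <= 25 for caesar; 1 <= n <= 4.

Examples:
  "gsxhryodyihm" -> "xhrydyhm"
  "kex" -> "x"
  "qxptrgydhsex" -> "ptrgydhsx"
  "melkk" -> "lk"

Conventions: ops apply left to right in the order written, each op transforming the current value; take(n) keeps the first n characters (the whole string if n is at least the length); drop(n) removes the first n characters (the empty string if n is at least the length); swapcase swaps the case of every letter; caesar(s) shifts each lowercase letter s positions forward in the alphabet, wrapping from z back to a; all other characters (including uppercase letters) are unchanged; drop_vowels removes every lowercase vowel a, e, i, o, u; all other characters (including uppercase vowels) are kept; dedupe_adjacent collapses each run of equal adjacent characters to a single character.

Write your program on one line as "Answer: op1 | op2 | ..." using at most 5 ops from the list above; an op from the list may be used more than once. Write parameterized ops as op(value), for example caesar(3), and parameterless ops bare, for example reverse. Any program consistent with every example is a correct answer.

swapcase | dedupe_adjacent | swapcase | drop(2) | drop_vowels

Check, running the answer program on each example:
  "gsxhryodyihm" -> "GSXHRYODYIHM" -> "GSXHRYODYIHM" -> "gsxhryodyihm" -> "xhryodyihm" -> "xhrydyhm"
  "kex" -> "KEX" -> "KEX" -> "kex" -> "x" -> "x"
  "qxptrgydhsex" -> "QXPTRGYDHSEX" -> "QXPTRGYDHSEX" -> "qxptrgydhsex" -> "ptrgydhsex" -> "ptrgydhsx"
  "melkk" -> "MELKK" -> "MELK" -> "melk" -> "lk" -> "lk"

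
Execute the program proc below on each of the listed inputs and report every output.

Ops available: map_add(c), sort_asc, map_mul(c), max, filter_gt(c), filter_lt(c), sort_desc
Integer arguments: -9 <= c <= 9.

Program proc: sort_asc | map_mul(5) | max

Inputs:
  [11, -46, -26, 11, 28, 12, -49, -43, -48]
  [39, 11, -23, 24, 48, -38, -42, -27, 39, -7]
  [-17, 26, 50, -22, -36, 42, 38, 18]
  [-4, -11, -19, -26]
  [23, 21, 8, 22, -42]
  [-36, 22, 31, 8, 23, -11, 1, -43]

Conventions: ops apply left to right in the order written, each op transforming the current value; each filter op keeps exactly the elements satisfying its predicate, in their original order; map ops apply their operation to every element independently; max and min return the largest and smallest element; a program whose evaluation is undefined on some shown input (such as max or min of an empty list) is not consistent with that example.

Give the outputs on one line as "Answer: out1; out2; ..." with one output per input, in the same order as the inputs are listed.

140; 240; 250; -20; 115; 155

Execution, op by op:
  [11, -46, -26, 11, 28, 12, -49, -43, -48] -> [-49, -48, -46, -43, -26, 11, 11, 12, 28] -> [-245, -240, -230, -215, -130, 55, 55, 60, 140] -> 140
  [39, 11, -23, 24, 48, -38, -42, -27, 39, -7] -> [-42, -38, -27, -23, -7, 11, 24, 39, 39, 48] -> [-210, -190, -135, -115, -35, 55, 120, 195, 195, 240] -> 240
  [-17, 26, 50, -22, -36, 42, 38, 18] -> [-36, -22, -17, 18, 26, 38, 42, 50] -> [-180, -110, -85, 90, 130, 190, 210, 250] -> 250
  [-4, -11, -19, -26] -> [-26, -19, -11, -4] -> [-130, -95, -55, -20] -> -20
  [23, 21, 8, 22, -42] -> [-42, 8, 21, 22, 23] -> [-210, 40, 105, 110, 115] -> 115
  [-36, 22, 31, 8, 23, -11, 1, -43] -> [-43, -36, -11, 1, 8, 22, 23, 31] -> [-215, -180, -55, 5, 40, 110, 115, 155] -> 155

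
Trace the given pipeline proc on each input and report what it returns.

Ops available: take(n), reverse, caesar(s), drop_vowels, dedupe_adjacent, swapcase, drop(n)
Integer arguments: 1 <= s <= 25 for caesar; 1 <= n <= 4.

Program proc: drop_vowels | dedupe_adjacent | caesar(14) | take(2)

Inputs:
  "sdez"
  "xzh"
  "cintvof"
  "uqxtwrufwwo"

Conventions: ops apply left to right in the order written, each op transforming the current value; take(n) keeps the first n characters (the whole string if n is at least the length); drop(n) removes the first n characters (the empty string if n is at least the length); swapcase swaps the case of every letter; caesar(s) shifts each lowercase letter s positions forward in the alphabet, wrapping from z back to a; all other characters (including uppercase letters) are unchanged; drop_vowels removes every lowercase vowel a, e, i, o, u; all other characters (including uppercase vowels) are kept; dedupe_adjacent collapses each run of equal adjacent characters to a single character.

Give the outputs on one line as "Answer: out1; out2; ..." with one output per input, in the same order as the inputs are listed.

"gr"; "ln"; "qb"; "el"

Execution, op by op:
  "sdez" -> "sdz" -> "sdz" -> "grn" -> "gr"
  "xzh" -> "xzh" -> "xzh" -> "lnv" -> "ln"
  "cintvof" -> "cntvf" -> "cntvf" -> "qbhjt" -> "qb"
  "uqxtwrufwwo" -> "qxtwrfww" -> "qxtwrfw" -> "elhkftk" -> "el"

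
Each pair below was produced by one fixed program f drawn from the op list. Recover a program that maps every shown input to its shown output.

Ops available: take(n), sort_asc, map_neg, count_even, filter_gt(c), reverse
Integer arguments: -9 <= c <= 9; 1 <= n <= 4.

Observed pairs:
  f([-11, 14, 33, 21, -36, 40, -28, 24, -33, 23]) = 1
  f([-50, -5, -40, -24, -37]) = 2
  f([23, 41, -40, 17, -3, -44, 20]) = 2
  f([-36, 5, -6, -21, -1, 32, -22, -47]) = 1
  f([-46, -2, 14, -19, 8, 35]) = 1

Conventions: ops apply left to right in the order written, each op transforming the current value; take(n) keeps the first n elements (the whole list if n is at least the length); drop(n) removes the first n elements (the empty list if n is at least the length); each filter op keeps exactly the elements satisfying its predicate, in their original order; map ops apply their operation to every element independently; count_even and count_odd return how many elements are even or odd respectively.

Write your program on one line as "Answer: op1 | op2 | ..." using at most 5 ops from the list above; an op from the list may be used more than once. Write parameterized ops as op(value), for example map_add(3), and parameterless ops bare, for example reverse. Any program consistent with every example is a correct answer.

sort_asc | take(2) | map_neg | count_even

Check, running the answer program on each example:
  [-11, 14, 33, 21, -36, 40, -28, 24, -33, 23] -> [-36, -33, -28, -11, 14, 21, 23, 24, 33, 40] -> [-36, -33] -> [36, 33] -> 1
  [-50, -5, -40, -24, -37] -> [-50, -40, -37, -24, -5] -> [-50, -40] -> [50, 40] -> 2
  [23, 41, -40, 17, -3, -44, 20] -> [-44, -40, -3, 17, 20, 23, 41] -> [-44, -40] -> [44, 40] -> 2
  [-36, 5, -6, -21, -1, 32, -22, -47] -> [-47, -36, -22, -21, -6, -1, 5, 32] -> [-47, -36] -> [47, 36] -> 1
  [-46, -2, 14, -19, 8, 35] -> [-46, -19, -2, 8, 14, 35] -> [-46, -19] -> [46, 19] -> 1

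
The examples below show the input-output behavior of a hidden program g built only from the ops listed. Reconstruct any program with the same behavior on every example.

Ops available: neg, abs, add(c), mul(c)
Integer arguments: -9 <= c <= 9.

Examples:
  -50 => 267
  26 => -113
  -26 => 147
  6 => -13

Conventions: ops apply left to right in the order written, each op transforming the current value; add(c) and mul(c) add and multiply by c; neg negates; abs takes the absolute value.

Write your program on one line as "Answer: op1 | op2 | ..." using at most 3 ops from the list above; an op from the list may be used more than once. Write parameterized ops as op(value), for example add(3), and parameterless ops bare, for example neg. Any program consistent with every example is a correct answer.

add(-5) | mul(-5) | add(-8)

Check, running the answer program on each example:
  -50 -> -55 -> 275 -> 267
  26 -> 21 -> -105 -> -113
  -26 -> -31 -> 155 -> 147
  6 -> 1 -> -5 -> -13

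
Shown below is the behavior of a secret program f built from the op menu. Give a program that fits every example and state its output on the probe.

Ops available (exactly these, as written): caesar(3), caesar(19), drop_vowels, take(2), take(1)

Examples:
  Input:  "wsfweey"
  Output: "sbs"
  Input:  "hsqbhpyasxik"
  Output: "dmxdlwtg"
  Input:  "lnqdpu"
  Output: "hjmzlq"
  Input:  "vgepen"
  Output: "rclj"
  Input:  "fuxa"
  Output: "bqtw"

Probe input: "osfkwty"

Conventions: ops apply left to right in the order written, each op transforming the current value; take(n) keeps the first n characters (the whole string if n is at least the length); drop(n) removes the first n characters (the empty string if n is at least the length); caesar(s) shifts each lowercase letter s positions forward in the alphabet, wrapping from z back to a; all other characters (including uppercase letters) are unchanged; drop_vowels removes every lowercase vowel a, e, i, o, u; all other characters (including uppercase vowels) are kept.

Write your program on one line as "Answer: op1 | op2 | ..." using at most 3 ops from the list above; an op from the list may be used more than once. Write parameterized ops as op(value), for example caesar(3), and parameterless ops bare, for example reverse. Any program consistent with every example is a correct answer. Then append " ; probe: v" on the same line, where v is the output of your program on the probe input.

caesar(19) | caesar(3) | drop_vowels ; probe: "kbgsp"

Check, running the answer program on each example:
  "wsfweey" -> "plypxxr" -> "sobsaau" -> "sbs"
  "hsqbhpyasxik" -> "aljuairtlqbd" -> "domxdluwoteg" -> "dmxdlwtg"
  "lnqdpu" -> "egjwin" -> "hjmzlq" -> "hjmzlq"
  "vgepen" -> "ozxixg" -> "rcalaj" -> "rclj"
  "fuxa" -> "ynqt" -> "bqtw" -> "bqtw"
  probe: "osfkwty" -> "hlydpmr" -> "kobgspu" -> "kbgsp"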